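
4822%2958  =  1864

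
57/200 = 57/200 = 0.28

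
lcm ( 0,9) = 0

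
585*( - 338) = - 197730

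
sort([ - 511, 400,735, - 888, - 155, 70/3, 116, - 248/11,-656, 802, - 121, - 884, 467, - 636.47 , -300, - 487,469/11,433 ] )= [ - 888 , - 884,-656, - 636.47, - 511, - 487, - 300, - 155, - 121, - 248/11,  70/3,469/11, 116, 400, 433,467,735, 802]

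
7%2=1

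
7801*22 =171622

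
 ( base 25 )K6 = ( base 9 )622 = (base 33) FB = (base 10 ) 506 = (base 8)772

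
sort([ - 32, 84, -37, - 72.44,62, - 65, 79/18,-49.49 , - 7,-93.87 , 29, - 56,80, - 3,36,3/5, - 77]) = [ - 93.87, - 77,- 72.44,-65,-56, - 49.49, - 37, - 32, - 7,-3, 3/5, 79/18,29, 36,62,80,84] 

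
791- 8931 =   -  8140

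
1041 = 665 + 376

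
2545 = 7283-4738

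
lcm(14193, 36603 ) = 695457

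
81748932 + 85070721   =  166819653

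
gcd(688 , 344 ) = 344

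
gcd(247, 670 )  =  1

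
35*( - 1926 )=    - 67410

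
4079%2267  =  1812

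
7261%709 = 171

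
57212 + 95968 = 153180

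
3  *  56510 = 169530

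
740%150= 140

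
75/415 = 15/83 = 0.18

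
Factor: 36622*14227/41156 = 260510597/20578 = 2^( - 1 )*41^1*347^1*10289^(-1)*18311^1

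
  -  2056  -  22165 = -24221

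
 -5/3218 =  - 5/3218 = -0.00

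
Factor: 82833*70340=2^2*3^1*5^1  *  3517^1*27611^1  =  5826473220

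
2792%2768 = 24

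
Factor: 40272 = 2^4 * 3^1*839^1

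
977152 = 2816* 347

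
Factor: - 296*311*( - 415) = 38203240 = 2^3 * 5^1*37^1*83^1*311^1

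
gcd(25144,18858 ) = 6286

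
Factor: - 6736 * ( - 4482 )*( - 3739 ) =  - 2^5*3^3*83^1*421^1*3739^1 = - 112883221728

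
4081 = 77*53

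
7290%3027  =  1236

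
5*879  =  4395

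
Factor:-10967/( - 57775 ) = 5^(  -  2)*11^1*997^1*2311^( - 1)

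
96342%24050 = 142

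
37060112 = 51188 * 724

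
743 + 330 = 1073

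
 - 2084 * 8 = - 16672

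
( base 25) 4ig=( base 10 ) 2966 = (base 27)41N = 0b101110010110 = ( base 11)2257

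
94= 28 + 66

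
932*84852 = 79082064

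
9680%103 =101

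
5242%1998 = 1246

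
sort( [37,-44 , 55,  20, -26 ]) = [ - 44, - 26,20,  37, 55]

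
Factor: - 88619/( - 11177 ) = 23^1*3853^1*11177^( - 1 ) 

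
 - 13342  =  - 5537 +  - 7805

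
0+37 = 37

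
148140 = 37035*4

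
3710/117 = 31 +83/117 = 31.71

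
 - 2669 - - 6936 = 4267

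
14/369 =14/369 = 0.04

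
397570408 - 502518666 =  - 104948258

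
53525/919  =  53525/919= 58.24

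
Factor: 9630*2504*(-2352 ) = - 56714999040 = - 2^8 * 3^3*5^1*7^2*107^1*313^1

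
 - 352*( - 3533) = 1243616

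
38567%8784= 3431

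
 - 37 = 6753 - 6790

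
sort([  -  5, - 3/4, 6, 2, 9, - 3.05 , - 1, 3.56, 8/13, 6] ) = [ - 5, - 3.05, - 1,-3/4,  8/13,2, 3.56, 6, 6, 9]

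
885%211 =41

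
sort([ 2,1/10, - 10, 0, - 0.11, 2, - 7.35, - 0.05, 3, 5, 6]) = [ - 10, - 7.35, - 0.11, - 0.05, 0,1/10,  2,2, 3, 5 , 6] 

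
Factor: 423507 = 3^1*7^2* 43^1*67^1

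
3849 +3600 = 7449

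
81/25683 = 27/8561 = 0.00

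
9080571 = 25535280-16454709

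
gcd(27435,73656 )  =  93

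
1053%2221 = 1053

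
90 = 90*1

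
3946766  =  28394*139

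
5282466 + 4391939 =9674405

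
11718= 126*93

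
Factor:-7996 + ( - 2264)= - 10260 = - 2^2 * 3^3  *5^1 * 19^1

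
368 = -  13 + 381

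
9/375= 3/125 =0.02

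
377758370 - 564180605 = -186422235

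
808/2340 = 202/585 = 0.35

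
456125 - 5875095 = -5418970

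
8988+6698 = 15686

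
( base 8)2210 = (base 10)1160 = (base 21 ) 2D5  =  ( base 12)808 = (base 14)5CC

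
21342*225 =4801950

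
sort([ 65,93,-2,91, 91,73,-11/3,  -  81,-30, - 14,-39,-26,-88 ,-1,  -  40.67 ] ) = [ - 88, - 81,-40.67, - 39,  -  30, - 26, - 14, - 11/3,-2,-1,65, 73,  91,91,93 ]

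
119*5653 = 672707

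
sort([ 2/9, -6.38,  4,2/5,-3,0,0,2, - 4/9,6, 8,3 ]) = [ - 6.38, - 3, -4/9,0,0,2/9,2/5 , 2, 3, 4,6,8]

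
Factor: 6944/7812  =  8/9 = 2^3*3^( - 2)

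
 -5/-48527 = 5/48527 = 0.00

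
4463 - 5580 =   -  1117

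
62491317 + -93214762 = -30723445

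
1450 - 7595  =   - 6145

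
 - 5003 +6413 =1410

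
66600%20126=6222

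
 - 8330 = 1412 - 9742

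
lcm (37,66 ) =2442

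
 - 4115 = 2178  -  6293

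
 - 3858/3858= -1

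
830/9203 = 830/9203 =0.09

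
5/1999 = 5/1999 = 0.00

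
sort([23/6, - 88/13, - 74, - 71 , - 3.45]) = [ - 74, - 71, - 88/13, - 3.45, 23/6] 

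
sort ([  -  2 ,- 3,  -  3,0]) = [ -3 , - 3, -2,0]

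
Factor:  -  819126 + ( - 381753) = -3^3*79^1*563^1 = - 1200879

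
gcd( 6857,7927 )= 1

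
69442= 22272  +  47170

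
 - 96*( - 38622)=3707712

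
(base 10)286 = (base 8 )436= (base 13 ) 190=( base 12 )1ba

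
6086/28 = 3043/14 =217.36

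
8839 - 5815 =3024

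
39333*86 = 3382638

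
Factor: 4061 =31^1*131^1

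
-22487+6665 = -15822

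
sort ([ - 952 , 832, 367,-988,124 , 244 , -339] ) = [ - 988,-952 , - 339,124,244, 367 , 832]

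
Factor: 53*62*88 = 2^4*11^1*31^1*53^1=289168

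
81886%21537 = 17275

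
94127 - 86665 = 7462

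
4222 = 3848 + 374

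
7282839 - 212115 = 7070724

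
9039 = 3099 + 5940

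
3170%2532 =638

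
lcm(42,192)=1344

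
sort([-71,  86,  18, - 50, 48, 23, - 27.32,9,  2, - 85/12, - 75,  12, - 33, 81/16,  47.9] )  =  [- 75, - 71, - 50,-33 ,- 27.32, - 85/12,  2,  81/16,9,12,18, 23,47.9,  48,86]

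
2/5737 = 2/5737=0.00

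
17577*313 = 5501601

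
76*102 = 7752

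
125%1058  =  125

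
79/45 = 79/45=1.76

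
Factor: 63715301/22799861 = 7^(-1 ) *13^1*191^( - 1 ) * 17053^( - 1)*4901177^1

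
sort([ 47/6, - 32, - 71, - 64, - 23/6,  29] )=[ - 71, - 64,  -  32, - 23/6,47/6,29]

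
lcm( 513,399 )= 3591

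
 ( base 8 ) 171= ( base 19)67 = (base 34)3J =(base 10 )121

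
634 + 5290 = 5924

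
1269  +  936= 2205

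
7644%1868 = 172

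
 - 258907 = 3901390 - 4160297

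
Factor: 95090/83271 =2^1*3^ (-1)*5^1 * 37^1*41^( - 1)*257^1*677^(  -  1 ) 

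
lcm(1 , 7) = 7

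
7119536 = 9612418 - 2492882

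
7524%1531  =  1400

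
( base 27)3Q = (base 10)107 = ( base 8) 153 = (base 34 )35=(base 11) 98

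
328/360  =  41/45= 0.91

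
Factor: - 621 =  - 3^3*23^1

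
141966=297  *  478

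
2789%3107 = 2789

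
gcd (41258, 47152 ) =5894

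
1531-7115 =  - 5584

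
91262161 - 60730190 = 30531971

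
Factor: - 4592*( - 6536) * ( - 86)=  - 2581144832 = - 2^8 * 7^1*19^1*41^1*43^2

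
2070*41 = 84870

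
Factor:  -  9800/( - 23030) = 20/47  =  2^2* 5^1*47^(  -  1 ) 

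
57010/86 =28505/43  =  662.91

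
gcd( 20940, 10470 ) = 10470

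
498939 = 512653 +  - 13714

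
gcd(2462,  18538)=2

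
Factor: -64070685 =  - 3^2*5^1*7^4*593^1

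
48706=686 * 71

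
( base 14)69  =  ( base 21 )49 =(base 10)93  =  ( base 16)5d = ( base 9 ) 113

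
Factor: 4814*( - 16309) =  - 2^1*29^1*47^1*83^1*347^1 = - 78511526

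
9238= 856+8382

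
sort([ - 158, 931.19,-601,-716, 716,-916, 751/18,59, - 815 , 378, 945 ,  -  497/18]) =[-916, - 815,-716, - 601,-158, - 497/18, 751/18, 59, 378, 716, 931.19, 945]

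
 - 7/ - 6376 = 7/6376 = 0.00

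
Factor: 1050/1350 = 7/9 = 3^( - 2 )*7^1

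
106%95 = 11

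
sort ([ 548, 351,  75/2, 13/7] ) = [ 13/7,75/2, 351,548 ] 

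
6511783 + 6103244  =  12615027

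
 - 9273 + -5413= - 14686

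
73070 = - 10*( - 7307) 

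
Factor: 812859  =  3^1*270953^1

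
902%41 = 0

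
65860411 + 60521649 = 126382060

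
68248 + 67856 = 136104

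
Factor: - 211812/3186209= - 2^2*3^1*13^( - 1)*19^1*137^( - 1 )*929^1*1789^ ( - 1)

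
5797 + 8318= 14115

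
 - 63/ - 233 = 63/233 = 0.27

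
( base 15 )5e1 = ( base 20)36G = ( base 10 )1336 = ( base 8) 2470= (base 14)6b6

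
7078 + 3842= 10920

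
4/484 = 1/121 = 0.01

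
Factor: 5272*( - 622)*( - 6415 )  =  2^4*5^1*311^1*659^1*1283^1 =21035965360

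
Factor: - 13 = -13^1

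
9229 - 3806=5423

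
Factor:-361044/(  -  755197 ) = 2^2*3^3*53^( - 1)*3343^1*14249^(  -  1 ) 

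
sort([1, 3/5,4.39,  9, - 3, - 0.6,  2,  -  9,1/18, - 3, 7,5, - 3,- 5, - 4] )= [-9, - 5,- 4,  -  3 , - 3, -3, - 0.6,1/18,3/5,1,2,4.39 , 5, 7, 9]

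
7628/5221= 1  +  2407/5221 = 1.46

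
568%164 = 76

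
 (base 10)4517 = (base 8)10645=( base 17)fac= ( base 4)1012211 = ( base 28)5L9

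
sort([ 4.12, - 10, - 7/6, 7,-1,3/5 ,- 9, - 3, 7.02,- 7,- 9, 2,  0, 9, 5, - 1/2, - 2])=[ - 10, - 9, - 9,-7,-3, - 2,- 7/6,  -  1, - 1/2, 0, 3/5, 2, 4.12, 5, 7, 7.02, 9]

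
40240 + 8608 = 48848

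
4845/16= 4845/16 = 302.81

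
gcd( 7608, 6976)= 8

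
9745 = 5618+4127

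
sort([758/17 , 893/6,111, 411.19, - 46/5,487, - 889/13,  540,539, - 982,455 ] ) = [ - 982,-889/13,-46/5,  758/17,  111 , 893/6,411.19, 455, 487,539, 540]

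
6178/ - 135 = - 46+32/135 = - 45.76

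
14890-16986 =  - 2096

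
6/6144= 1/1024 = 0.00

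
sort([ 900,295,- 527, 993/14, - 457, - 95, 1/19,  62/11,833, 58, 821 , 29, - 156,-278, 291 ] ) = [ - 527, - 457,- 278, - 156, - 95,1/19, 62/11,  29,58 , 993/14, 291, 295, 821, 833, 900 ] 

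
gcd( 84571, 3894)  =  1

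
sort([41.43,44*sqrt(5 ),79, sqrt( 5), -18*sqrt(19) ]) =[  -  18 * sqrt( 19 ), sqrt(5 ),41.43,79, 44*sqrt (5)] 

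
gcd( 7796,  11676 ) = 4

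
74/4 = 18 + 1/2  =  18.50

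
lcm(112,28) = 112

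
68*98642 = 6707656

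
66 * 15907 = 1049862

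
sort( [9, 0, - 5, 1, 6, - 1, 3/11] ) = [-5,-1, 0, 3/11,1, 6, 9 ] 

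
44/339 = 44/339  =  0.13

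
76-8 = 68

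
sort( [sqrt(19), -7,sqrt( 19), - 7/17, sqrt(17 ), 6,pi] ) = [ - 7, - 7/17, pi,  sqrt( 17 ), sqrt ( 19),sqrt (19) , 6]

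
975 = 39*25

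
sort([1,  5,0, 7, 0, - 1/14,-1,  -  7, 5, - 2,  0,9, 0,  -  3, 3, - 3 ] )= [ - 7, - 3, - 3, - 2, - 1, -1/14,0 , 0, 0,0 , 1, 3, 5, 5, 7, 9 ]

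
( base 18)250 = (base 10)738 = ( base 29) PD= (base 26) 12A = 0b1011100010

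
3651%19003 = 3651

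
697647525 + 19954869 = 717602394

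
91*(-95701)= - 8708791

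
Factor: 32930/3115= 74/7= 2^1*7^ ( -1) * 37^1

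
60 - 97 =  - 37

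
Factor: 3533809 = 977^1*3617^1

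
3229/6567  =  3229/6567 = 0.49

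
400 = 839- 439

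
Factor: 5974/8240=29/40= 2^( - 3 ) * 5^(  -  1)*29^1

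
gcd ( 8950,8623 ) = 1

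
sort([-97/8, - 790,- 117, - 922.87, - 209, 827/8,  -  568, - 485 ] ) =[ -922.87,-790 , - 568 ,-485, - 209, - 117, - 97/8,827/8]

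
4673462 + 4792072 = 9465534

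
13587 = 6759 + 6828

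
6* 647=3882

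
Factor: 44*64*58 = 163328 = 2^9*11^1*29^1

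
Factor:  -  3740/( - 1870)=2 = 2^1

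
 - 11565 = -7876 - 3689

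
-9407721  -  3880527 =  - 13288248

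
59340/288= 4945/24= 206.04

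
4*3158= 12632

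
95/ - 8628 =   -  95/8628 = - 0.01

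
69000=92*750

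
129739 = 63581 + 66158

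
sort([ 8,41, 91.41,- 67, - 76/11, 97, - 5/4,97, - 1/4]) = [ - 67, - 76/11, - 5/4, - 1/4, 8,41,91.41,97,97 ]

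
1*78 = 78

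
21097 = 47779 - 26682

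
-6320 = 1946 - 8266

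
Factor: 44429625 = 3^2*5^3*73^1*541^1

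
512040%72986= 1138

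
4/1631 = 4/1631 = 0.00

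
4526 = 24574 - 20048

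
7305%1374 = 435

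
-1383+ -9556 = - 10939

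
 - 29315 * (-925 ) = 27116375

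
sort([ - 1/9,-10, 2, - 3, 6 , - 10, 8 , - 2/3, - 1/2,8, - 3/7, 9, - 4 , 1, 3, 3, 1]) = [ - 10,  -  10, - 4, - 3,-2/3,-1/2, - 3/7, - 1/9, 1, 1,2, 3, 3, 6, 8,8 , 9]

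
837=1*837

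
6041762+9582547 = 15624309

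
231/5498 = 231/5498 = 0.04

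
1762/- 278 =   -  881/139 = -6.34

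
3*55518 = 166554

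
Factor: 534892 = 2^2*133723^1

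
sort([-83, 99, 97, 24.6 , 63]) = [ - 83, 24.6,63, 97, 99] 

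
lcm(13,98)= 1274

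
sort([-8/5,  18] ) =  [- 8/5, 18] 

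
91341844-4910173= 86431671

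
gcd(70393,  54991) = 1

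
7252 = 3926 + 3326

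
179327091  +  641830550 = 821157641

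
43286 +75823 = 119109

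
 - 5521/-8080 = 5521/8080 = 0.68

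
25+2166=2191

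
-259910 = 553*( - 470)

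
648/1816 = 81/227 = 0.36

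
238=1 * 238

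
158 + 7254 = 7412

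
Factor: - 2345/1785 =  - 67/51 =- 3^( - 1)*17^ (  -  1)*67^1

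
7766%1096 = 94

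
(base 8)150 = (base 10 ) 104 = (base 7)206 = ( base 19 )59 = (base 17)62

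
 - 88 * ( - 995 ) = 87560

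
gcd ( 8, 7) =1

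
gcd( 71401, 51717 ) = 1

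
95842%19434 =18106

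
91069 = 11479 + 79590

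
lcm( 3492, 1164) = 3492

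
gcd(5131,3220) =7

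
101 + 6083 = 6184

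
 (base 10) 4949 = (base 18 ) f4h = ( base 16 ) 1355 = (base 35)41e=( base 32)4ql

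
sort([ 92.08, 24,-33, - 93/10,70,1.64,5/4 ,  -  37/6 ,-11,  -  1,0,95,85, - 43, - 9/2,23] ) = [ - 43 ,  -  33 , - 11,  -  93/10, - 37/6,-9/2, - 1,0, 5/4,1.64, 23,24,  70,85 , 92.08, 95 ] 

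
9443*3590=33900370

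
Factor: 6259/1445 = 5^ (  -  1)*11^1 * 17^ ( - 2)*569^1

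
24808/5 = 24808/5 = 4961.60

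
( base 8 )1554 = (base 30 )T6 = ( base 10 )876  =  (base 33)qi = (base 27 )15c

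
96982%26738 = 16768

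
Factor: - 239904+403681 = 163777 = 199^1*823^1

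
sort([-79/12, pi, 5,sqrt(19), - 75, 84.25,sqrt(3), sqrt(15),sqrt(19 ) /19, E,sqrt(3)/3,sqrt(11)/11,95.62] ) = [ - 75,-79/12,sqrt( 19) /19, sqrt(11)/11,sqrt (3) /3,sqrt ( 3),E , pi,sqrt( 15 ),sqrt(19),5 , 84.25,95.62]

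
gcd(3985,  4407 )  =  1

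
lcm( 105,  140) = 420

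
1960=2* 980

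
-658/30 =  - 329/15 = - 21.93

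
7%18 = 7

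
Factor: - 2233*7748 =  - 2^2*7^1*11^1*13^1*29^1  *  149^1 = - 17301284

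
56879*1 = 56879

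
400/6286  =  200/3143 = 0.06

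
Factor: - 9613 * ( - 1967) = 18908771= 7^1*281^1* 9613^1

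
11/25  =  11/25 = 0.44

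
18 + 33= 51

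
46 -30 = 16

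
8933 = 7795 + 1138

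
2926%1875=1051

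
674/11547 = 674/11547 = 0.06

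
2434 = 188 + 2246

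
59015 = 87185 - 28170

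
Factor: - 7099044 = -2^2*3^1*233^1*2539^1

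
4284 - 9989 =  - 5705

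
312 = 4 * 78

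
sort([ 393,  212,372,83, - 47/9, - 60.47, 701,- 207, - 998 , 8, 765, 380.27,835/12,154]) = [-998, - 207,-60.47,  -  47/9,8,835/12,83  ,  154, 212,372,380.27, 393,701,765]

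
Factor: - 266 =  - 2^1 * 7^1 *19^1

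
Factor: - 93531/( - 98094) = 31177/32698=2^( - 1)*16349^ ( - 1 )*31177^1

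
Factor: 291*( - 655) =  - 3^1*5^1* 97^1*131^1 = -190605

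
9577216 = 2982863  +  6594353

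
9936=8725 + 1211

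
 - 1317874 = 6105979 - 7423853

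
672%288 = 96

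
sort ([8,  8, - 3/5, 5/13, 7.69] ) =[-3/5, 5/13, 7.69, 8, 8] 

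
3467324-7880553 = -4413229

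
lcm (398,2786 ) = 2786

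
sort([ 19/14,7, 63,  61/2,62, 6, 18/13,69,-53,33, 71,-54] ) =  [ - 54,  -  53, 19/14, 18/13,6, 7,  61/2, 33,62,63,  69,71 ] 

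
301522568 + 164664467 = 466187035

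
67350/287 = 234 + 192/287 = 234.67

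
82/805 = 82/805 = 0.10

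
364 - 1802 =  - 1438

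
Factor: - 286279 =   -  7^1*40897^1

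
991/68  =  991/68   =  14.57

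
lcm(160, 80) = 160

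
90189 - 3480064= -3389875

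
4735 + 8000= 12735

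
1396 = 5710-4314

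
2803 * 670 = 1878010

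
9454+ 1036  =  10490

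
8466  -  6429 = 2037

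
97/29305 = 97/29305 = 0.00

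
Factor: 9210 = 2^1  *  3^1*5^1 *307^1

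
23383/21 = 1113 + 10/21 = 1113.48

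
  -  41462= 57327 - 98789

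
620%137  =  72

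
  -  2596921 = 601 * (-4321)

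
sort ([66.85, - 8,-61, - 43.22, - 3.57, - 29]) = [ - 61, - 43.22, - 29, - 8, - 3.57,66.85 ]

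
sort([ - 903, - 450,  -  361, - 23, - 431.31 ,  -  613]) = [ - 903, - 613,- 450, - 431.31, - 361, - 23]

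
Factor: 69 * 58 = 4002 = 2^1*3^1*23^1 *29^1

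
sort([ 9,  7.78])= [ 7.78 , 9 ] 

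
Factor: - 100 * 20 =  - 2000 = -  2^4*5^3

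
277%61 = 33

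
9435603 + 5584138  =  15019741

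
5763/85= 67 + 4/5= 67.80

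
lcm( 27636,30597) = 856716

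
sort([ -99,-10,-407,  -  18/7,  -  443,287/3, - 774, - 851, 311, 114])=[-851,  -  774,  -  443, - 407,-99, - 10, - 18/7, 287/3,114,311]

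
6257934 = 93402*67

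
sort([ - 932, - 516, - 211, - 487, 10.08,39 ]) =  [  -  932, - 516, - 487, -211,10.08,39]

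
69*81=5589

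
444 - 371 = 73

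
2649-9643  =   - 6994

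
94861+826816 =921677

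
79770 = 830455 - 750685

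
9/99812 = 9/99812 = 0.00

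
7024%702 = 4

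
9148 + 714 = 9862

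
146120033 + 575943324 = 722063357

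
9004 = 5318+3686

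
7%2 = 1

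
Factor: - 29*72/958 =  - 2^2*3^2*29^1*479^( - 1) = - 1044/479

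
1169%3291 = 1169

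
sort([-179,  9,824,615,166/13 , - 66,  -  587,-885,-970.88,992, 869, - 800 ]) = [-970.88,-885, - 800, - 587, - 179, - 66,9, 166/13, 615,824, 869,992]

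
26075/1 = 26075 = 26075.00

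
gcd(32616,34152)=24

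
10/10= 1 = 1.00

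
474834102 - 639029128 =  - 164195026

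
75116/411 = 182 + 314/411 = 182.76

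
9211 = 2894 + 6317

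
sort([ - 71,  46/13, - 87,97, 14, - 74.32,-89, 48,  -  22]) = [ - 89,  -  87, - 74.32, - 71, - 22,46/13, 14, 48,  97 ] 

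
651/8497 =651/8497 =0.08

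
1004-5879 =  - 4875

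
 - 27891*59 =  - 1645569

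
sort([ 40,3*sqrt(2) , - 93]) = [-93, 3*sqrt ( 2),40] 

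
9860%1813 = 795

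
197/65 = 3+2/65 = 3.03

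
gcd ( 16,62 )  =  2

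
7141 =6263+878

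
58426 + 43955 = 102381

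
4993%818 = 85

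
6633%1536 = 489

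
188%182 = 6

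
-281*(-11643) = 3271683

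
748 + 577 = 1325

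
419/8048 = 419/8048 = 0.05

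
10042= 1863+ 8179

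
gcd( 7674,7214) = 2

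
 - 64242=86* ( - 747) 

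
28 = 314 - 286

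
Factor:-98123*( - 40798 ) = 4003222154 = 2^1 * 20399^1*98123^1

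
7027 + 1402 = 8429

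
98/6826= 49/3413 = 0.01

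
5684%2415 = 854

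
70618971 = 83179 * 849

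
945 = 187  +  758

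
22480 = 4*5620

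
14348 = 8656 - -5692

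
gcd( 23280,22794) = 6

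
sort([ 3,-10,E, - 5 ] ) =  [ - 10,  -  5, E,  3]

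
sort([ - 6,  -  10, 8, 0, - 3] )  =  [  -  10,-6, - 3, 0,  8]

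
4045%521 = 398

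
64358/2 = 32179 =32179.00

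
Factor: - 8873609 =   -  17^1*43^1*61^1 * 199^1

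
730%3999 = 730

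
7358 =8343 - 985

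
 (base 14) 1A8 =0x158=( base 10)344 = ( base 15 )17E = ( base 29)BP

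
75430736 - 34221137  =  41209599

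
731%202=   125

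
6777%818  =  233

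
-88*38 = -3344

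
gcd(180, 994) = 2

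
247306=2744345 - 2497039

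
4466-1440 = 3026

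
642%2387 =642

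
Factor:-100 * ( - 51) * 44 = 2^4*3^1*5^2 * 11^1*17^1  =  224400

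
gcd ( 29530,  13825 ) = 5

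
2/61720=1/30860 = 0.00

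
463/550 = 463/550 = 0.84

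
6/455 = 6/455=0.01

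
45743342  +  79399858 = 125143200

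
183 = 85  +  98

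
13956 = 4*3489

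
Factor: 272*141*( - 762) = -2^5*3^2 * 17^1  *  47^1*127^1 = - 29224224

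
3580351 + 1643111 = 5223462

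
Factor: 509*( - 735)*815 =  -3^1*5^2*7^2*163^1*509^1 =- 304903725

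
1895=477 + 1418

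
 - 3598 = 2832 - 6430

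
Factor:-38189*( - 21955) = 5^1*4391^1*38189^1 = 838439495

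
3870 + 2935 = 6805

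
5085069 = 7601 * 669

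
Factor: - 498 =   -  2^1*3^1 * 83^1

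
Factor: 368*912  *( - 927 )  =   - 2^8*3^3*19^1*23^1*103^1 = - 311116032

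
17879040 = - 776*( - 23040) 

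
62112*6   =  372672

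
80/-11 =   -  80/11 = -  7.27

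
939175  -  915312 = 23863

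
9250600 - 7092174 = 2158426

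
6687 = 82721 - 76034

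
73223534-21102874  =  52120660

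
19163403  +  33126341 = 52289744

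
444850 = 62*7175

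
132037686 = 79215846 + 52821840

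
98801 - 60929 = 37872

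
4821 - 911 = 3910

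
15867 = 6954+8913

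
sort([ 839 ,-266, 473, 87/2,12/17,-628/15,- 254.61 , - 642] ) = [ - 642, - 266 , - 254.61, - 628/15, 12/17, 87/2, 473, 839] 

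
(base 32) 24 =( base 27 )2E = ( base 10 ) 68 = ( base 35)1x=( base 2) 1000100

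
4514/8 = 564 + 1/4= 564.25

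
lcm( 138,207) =414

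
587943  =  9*65327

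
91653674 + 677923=92331597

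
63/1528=63/1528 =0.04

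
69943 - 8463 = 61480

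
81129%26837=618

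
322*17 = 5474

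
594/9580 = 297/4790 = 0.06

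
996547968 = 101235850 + 895312118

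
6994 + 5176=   12170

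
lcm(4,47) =188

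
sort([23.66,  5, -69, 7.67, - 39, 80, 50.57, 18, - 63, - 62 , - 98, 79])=[ - 98,  -  69 , - 63, - 62, - 39,5, 7.67, 18, 23.66, 50.57, 79, 80] 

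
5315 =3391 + 1924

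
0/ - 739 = 0/1 = -0.00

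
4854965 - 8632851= - 3777886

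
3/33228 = 1/11076  =  0.00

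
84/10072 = 21/2518  =  0.01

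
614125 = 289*2125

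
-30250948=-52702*574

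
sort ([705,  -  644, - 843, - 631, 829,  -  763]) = [  -  843, - 763, - 644, - 631, 705, 829 ]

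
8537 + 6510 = 15047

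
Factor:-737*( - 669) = 493053 = 3^1*11^1*67^1*223^1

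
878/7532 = 439/3766= 0.12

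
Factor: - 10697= - 19^1*563^1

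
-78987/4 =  - 78987/4 =-19746.75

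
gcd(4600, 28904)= 8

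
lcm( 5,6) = 30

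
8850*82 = 725700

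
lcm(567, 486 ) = 3402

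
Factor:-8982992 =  - 2^4*193^1*2909^1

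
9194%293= 111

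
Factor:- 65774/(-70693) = 2^1*7^( - 1)*10099^(-1 )*32887^1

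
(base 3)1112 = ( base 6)105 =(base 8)51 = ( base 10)41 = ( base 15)2b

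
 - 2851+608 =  - 2243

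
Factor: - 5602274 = - 2^1*2801137^1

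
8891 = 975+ 7916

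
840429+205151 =1045580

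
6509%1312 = 1261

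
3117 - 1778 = 1339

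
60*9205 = 552300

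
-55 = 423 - 478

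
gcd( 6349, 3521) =7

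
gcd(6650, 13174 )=14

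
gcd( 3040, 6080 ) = 3040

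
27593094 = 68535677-40942583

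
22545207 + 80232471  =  102777678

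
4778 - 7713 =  - 2935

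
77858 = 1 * 77858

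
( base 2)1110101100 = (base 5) 12230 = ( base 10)940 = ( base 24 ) 1F4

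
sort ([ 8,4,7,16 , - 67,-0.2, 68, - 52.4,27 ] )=[  -  67, - 52.4, - 0.2,4,  7, 8,16,27, 68 ]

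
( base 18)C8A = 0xFCA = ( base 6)30414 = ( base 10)4042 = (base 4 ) 333022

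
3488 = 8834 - 5346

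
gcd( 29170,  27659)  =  1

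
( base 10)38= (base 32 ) 16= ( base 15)28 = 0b100110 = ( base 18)22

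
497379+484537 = 981916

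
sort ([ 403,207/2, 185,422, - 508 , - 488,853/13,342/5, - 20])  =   [ - 508, - 488, - 20, 853/13, 342/5,207/2,185,403 , 422]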